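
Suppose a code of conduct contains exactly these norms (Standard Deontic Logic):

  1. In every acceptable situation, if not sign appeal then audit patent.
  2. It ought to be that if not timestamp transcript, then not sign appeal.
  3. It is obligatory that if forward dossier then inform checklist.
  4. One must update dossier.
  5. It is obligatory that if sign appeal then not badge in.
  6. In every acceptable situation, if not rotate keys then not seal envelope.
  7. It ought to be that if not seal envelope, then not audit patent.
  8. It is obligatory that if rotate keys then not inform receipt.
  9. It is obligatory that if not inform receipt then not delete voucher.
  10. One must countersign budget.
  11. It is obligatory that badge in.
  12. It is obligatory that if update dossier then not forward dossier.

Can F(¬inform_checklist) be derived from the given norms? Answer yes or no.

Premise 3 is O(forward_dossier → inform_checklist), but O(forward_dossier) is not derivable from the premises, so it does not yield O(inform_checklist).
No other premise forces O(inform_checklist). An ideal world satisfying every premise can still have ¬inform_checklist true, so F(¬inform_checklist) is not derivable.

No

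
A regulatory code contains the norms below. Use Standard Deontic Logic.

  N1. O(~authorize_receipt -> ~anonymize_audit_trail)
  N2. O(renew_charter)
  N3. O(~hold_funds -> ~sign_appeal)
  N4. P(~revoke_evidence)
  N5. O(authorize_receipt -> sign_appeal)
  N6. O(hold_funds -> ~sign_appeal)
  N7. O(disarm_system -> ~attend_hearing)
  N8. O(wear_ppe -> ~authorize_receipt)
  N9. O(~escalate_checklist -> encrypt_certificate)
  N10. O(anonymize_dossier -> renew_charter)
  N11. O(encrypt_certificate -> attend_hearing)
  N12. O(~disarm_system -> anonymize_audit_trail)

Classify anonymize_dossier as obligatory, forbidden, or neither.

Premise 10 is O(anonymize_dossier -> renew_charter); even if O(renew_charter) held, inferring O(anonymize_dossier) would be affirming the consequent — invalid.
No premise or chain of K-axiom applications forces O(anonymize_dossier), and none forces O(~anonymize_dossier). So anonymize_dossier is neither obligatory nor forbidden under these norms.

Neither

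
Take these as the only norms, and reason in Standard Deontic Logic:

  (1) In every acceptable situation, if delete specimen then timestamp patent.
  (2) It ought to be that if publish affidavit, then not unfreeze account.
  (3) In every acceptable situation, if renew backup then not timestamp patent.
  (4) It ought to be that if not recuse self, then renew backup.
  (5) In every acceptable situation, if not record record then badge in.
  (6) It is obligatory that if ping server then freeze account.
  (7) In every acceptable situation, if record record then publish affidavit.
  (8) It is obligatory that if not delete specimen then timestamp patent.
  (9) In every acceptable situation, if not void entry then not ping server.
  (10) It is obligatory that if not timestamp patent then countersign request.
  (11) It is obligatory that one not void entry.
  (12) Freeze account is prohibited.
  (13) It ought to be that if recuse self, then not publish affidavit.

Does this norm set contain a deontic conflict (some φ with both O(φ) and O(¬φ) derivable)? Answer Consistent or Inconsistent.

Premise 6 is O(ping_server → freeze_account), but O(ping_server) is not derivable from the premises, so it does not yield O(freeze_account).
So O(freeze_account) is not derivable, and the apparent clash with O(¬freeze_account) does not arise.
A world satisfying every obligation exists (e.g. badge_in=true, countersign_request=false, delete_specimen=false, freeze_account=false, ping_server=false, publish_affidavit=false, record_record=false, recuse_self=true, renew_backup=false, timestamp_patent=true, unfreeze_account=false, void_entry=false); no atom is both obligatory and forbidden, so the set is consistent.

Consistent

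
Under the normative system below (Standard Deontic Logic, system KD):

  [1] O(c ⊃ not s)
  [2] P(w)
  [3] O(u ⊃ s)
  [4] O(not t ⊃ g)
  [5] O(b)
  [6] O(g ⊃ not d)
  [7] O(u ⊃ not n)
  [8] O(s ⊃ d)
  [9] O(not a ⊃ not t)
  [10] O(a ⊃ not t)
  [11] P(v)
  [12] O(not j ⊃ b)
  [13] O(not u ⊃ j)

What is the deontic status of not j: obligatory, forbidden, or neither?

Forbidden

Premises 10 and 9 are O(a ⊃ not t) and O(not a ⊃ not t); every ideal world satisfies a or not a, so in either case not t holds — hence O(not t).
From O(not t) and premise 4, O(not t ⊃ g), we obtain O(g).
From O(g) and premise 6, O(g ⊃ not d), we obtain O(not d).
Premise 8 is O(s ⊃ d); contrapositively O(not d ⊃ not s). Since O(not d) holds, K gives O(not s).
Premise 3 is O(u ⊃ s); contrapositively O(not s ⊃ not u). Since O(not s) holds, K gives O(not u).
From O(not u) and premise 13, O(not u ⊃ j), we obtain O(j).
Premises 1, 2, 5, 7, 11, 12 do not contribute to this derivation.
Thus O(j), which is F(not j): not j is forbidden.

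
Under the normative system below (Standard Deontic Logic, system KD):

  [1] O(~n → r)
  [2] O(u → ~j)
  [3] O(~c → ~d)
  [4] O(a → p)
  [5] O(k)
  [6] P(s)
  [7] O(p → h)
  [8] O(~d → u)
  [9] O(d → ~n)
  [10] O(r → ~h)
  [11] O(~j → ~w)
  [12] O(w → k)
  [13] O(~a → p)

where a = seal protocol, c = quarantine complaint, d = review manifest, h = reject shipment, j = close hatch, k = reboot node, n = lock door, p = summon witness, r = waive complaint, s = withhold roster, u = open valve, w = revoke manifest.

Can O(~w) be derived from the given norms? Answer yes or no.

By case analysis on ~a: premise 13 gives O(~a → p) and premise 4 gives O(a → p), so O(p) either way.
Applying K to premise 7 (O(p → h)) and O(p) yields O(h).
The contrapositive of premise 10 (O(r → ~h)) is O(h → ~r), and O(h) is already established, so O(~r).
The contrapositive of premise 1 (O(~n → r)) is O(~r → n), and O(~r) is already established, so O(n).
The contrapositive of premise 9 (O(d → ~n)) is O(n → ~d), and O(n) is already established, so O(~d).
Premise 8 is O(~d → u); since O(~d), deontic closure gives O(u).
From O(u) and premise 2, O(u → ~j), we obtain O(~j).
Premise 11 is O(~j → ~w); since O(~j), deontic closure gives O(~w).
Premises 3, 5, 6, 12 do not contribute to this derivation.
So O(~w) follows.

Yes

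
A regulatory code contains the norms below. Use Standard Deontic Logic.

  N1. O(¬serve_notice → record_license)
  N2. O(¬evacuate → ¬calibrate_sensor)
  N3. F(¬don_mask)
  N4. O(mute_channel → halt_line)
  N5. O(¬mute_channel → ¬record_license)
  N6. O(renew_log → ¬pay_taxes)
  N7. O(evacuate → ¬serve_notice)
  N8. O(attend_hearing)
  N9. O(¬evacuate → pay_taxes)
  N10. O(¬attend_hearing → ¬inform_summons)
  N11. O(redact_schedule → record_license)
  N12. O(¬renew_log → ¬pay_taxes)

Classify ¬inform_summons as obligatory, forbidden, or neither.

Premise 10 is O(¬attend_hearing → ¬inform_summons), but O(¬attend_hearing) is not derivable from the premises, so it does not yield O(¬inform_summons).
No premise or chain of K-axiom applications forces O(¬inform_summons), and none forces O(inform_summons). So ¬inform_summons is neither obligatory nor forbidden under these norms.

Neither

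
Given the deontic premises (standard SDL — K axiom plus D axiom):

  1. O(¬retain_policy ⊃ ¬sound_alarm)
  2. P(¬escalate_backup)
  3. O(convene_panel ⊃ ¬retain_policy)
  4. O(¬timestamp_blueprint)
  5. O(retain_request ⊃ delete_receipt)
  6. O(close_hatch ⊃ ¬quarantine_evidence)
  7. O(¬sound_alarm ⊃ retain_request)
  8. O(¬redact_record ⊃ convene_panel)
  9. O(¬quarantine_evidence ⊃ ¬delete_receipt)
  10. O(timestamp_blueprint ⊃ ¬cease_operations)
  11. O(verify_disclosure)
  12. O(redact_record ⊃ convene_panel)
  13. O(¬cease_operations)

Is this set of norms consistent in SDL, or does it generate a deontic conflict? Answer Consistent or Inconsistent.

Premise 10 is O(timestamp_blueprint ⊃ ¬cease_operations); even if O(¬cease_operations) held, inferring O(timestamp_blueprint) would be affirming the consequent — invalid.
So O(timestamp_blueprint) is not derivable, and the apparent clash with O(¬timestamp_blueprint) does not arise.
A world satisfying every obligation exists (e.g. cease_operations=false, close_hatch=false, convene_panel=true, delete_receipt=true, escalate_backup=false, quarantine_evidence=true, redact_record=false, retain_policy=false, retain_request=true, sound_alarm=false, timestamp_blueprint=false, verify_disclosure=true); no atom is both obligatory and forbidden, so the set is consistent.

Consistent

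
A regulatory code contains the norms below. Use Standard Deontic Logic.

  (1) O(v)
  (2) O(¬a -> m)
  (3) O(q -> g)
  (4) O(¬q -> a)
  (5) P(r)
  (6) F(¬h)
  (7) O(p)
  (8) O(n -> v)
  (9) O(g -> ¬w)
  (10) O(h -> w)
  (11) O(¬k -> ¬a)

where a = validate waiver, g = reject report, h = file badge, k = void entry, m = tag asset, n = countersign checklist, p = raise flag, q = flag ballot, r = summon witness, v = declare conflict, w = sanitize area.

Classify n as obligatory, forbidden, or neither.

Premise 8 is O(n -> v); even if O(v) held, inferring O(n) would be affirming the consequent — invalid.
No premise or chain of K-axiom applications forces O(n), and none forces O(¬n). So n is neither obligatory nor forbidden under these norms.

Neither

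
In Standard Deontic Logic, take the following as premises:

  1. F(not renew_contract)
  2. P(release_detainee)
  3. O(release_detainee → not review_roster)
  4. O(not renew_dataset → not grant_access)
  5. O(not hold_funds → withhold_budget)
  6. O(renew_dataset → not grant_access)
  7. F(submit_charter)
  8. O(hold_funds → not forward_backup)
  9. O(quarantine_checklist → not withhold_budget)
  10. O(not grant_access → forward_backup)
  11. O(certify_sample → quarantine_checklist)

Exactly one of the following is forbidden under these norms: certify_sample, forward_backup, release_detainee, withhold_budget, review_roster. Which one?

certify_sample

Premises 6 and 4 are O(renew_dataset → not grant_access) and O(not renew_dataset → not grant_access); every ideal world satisfies renew_dataset or not renew_dataset, so in either case not grant_access holds — hence O(not grant_access).
From O(not grant_access) and premise 10, O(not grant_access → forward_backup), we obtain O(forward_backup).
Premise 8 is O(hold_funds → not forward_backup); contrapositively O(forward_backup → not hold_funds). Since O(forward_backup) holds, K gives O(not hold_funds).
Applying K to premise 5 (O(not hold_funds → withhold_budget)) and O(not hold_funds) yields O(withhold_budget).
Premise 9, O(quarantine_checklist → not withhold_budget), contraposes to O(withhold_budget → not quarantine_checklist); with O(withhold_budget) we get O(not quarantine_checklist).
Premise 11 is O(certify_sample → quarantine_checklist); contrapositively O(not quarantine_checklist → not certify_sample). Since O(not quarantine_checklist) holds, K gives O(not certify_sample).
So O(not certify_sample) holds, i.e. certify_sample is forbidden. None of the other listed options is forbidden under the premises.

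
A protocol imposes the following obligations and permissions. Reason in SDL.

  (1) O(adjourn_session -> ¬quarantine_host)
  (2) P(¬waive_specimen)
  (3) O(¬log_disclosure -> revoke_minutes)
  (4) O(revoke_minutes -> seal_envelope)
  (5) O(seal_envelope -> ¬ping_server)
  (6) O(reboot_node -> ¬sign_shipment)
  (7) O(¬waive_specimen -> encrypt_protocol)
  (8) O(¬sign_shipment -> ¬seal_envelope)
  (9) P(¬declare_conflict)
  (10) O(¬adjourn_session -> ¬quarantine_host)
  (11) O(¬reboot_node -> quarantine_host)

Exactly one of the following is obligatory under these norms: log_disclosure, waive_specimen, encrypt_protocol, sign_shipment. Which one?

log_disclosure

Premises 10 and 1 cover both cases: O(¬adjourn_session -> ¬quarantine_host) and O(adjourn_session -> ¬quarantine_host). Since ¬adjourn_session ∨ adjourn_session is a tautology, O(¬quarantine_host) follows.
Premise 11, O(¬reboot_node -> quarantine_host), contraposes to O(¬quarantine_host -> reboot_node); with O(¬quarantine_host) we get O(reboot_node).
Premise 6 is O(reboot_node -> ¬sign_shipment); since O(reboot_node), deontic closure gives O(¬sign_shipment).
Premise 8 is O(¬sign_shipment -> ¬seal_envelope); since O(¬sign_shipment), deontic closure gives O(¬seal_envelope).
Premise 4 is O(revoke_minutes -> seal_envelope); contrapositively O(¬seal_envelope -> ¬revoke_minutes). Since O(¬seal_envelope) holds, K gives O(¬revoke_minutes).
Premise 3 is O(¬log_disclosure -> revoke_minutes); contrapositively O(¬revoke_minutes -> log_disclosure). Since O(¬revoke_minutes) holds, K gives O(log_disclosure).
So O(log_disclosure) holds — log_disclosure is obligatory. None of the other listed options is made obligatory by any chain of premises.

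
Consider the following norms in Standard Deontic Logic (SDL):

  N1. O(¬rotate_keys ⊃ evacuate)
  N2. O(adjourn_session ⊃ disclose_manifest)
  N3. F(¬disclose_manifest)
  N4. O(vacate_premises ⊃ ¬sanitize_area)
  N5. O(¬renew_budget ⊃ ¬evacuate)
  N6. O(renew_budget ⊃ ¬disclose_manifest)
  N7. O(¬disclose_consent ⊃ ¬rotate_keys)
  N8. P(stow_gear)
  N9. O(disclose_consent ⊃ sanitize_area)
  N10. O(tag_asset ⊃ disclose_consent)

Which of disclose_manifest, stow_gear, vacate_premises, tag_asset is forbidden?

vacate_premises

Premise 3 is F(¬disclose_manifest), i.e. O(disclose_manifest).
Premise 6, O(renew_budget ⊃ ¬disclose_manifest), contraposes to O(disclose_manifest ⊃ ¬renew_budget); with O(disclose_manifest) we get O(¬renew_budget).
Applying K to premise 5 (O(¬renew_budget ⊃ ¬evacuate)) and O(¬renew_budget) yields O(¬evacuate).
Premise 1 is O(¬rotate_keys ⊃ evacuate); contrapositively O(¬evacuate ⊃ rotate_keys). Since O(¬evacuate) holds, K gives O(rotate_keys).
Premise 7, O(¬disclose_consent ⊃ ¬rotate_keys), contraposes to O(rotate_keys ⊃ disclose_consent); with O(rotate_keys) we get O(disclose_consent).
Premise 9 is O(disclose_consent ⊃ sanitize_area); since O(disclose_consent), deontic closure gives O(sanitize_area).
Premise 4, O(vacate_premises ⊃ ¬sanitize_area), contraposes to O(sanitize_area ⊃ ¬vacate_premises); with O(sanitize_area) we get O(¬vacate_premises).
So O(¬vacate_premises) holds, i.e. vacate_premises is forbidden. None of the other listed options is forbidden under the premises.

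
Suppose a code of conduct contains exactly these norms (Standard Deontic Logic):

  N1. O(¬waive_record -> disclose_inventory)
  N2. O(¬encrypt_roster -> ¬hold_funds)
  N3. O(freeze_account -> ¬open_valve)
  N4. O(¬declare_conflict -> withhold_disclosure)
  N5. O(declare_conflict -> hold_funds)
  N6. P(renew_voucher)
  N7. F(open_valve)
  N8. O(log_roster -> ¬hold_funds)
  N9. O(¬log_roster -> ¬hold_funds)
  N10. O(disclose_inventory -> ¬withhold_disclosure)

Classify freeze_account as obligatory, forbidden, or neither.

Neither

Premise 3 is O(freeze_account -> ¬open_valve); even if O(¬open_valve) held, inferring O(freeze_account) would be affirming the consequent — invalid.
No premise or chain of K-axiom applications forces O(freeze_account), and none forces O(¬freeze_account). So freeze_account is neither obligatory nor forbidden under these norms.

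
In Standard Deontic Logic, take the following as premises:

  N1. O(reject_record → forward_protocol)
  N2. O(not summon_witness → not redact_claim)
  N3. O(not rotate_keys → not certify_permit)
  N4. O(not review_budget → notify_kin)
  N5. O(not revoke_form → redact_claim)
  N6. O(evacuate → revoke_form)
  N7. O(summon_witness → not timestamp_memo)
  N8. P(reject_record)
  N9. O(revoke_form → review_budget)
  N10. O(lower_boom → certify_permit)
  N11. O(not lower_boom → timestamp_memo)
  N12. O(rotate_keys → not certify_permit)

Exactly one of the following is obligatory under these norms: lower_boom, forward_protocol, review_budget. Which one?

Premises 12 and 3 are O(rotate_keys → not certify_permit) and O(not rotate_keys → not certify_permit); every ideal world satisfies rotate_keys or not rotate_keys, so in either case not certify_permit holds — hence O(not certify_permit).
The contrapositive of premise 10 (O(lower_boom → certify_permit)) is O(not certify_permit → not lower_boom), and O(not certify_permit) is already established, so O(not lower_boom).
From O(not lower_boom) and premise 11, O(not lower_boom → timestamp_memo), we obtain O(timestamp_memo).
Premise 7, O(summon_witness → not timestamp_memo), contraposes to O(timestamp_memo → not summon_witness); with O(timestamp_memo) we get O(not summon_witness).
Applying K to premise 2 (O(not summon_witness → not redact_claim)) and O(not summon_witness) yields O(not redact_claim).
The contrapositive of premise 5 (O(not revoke_form → redact_claim)) is O(not redact_claim → revoke_form), and O(not redact_claim) is already established, so O(revoke_form).
Premise 9 is O(revoke_form → review_budget); since O(revoke_form), deontic closure gives O(review_budget).
So O(review_budget) holds — review_budget is obligatory. None of the other listed options is made obligatory by any chain of premises.

review_budget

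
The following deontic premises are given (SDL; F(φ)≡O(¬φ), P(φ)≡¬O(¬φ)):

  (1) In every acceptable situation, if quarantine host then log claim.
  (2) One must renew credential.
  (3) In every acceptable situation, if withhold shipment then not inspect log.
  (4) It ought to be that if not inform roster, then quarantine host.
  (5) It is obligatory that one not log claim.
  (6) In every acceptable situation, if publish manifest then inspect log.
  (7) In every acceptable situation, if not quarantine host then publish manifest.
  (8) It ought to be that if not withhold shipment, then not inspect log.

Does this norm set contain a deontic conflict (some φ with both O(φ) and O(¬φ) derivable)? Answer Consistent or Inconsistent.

Inconsistent

By case analysis on ¬withhold_shipment: premise 8 gives O(¬withhold_shipment → ¬inspect_log) and premise 3 gives O(withhold_shipment → ¬inspect_log), so O(¬inspect_log) either way.
Premise 6 is O(publish_manifest → inspect_log); contrapositively O(¬inspect_log → ¬publish_manifest). Since O(¬inspect_log) holds, K gives O(¬publish_manifest).
The contrapositive of premise 7 (O(¬quarantine_host → publish_manifest)) is O(¬publish_manifest → quarantine_host), and O(¬publish_manifest) is already established, so O(quarantine_host).
Applying K to premise 1 (O(quarantine_host → log_claim)) and O(quarantine_host) yields O(log_claim).
Yet premise 5 states O(¬log_claim).
We now have both O(log_claim) and O(¬log_claim) — log_claim is simultaneously obligatory and forbidden, violating the D-axiom.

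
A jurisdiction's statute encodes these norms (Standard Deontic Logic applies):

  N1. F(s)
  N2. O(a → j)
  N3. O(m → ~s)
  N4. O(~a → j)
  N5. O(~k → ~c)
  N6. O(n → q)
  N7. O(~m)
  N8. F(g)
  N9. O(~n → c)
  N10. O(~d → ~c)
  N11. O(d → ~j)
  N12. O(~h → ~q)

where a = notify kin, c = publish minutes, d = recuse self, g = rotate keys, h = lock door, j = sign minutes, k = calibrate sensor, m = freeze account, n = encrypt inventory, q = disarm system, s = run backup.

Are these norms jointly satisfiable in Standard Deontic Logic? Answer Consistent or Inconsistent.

Consistent

Premise 3 is O(m → ~s); even if O(~s) held, inferring O(m) would be affirming the consequent — invalid.
So O(m) is not derivable, and the apparent clash with O(~m) does not arise.
A world satisfying every obligation exists (e.g. a=false, c=false, d=false, g=false, h=true, j=true, k=false, m=false, n=true, q=true, s=false); no atom is both obligatory and forbidden, so the set is consistent.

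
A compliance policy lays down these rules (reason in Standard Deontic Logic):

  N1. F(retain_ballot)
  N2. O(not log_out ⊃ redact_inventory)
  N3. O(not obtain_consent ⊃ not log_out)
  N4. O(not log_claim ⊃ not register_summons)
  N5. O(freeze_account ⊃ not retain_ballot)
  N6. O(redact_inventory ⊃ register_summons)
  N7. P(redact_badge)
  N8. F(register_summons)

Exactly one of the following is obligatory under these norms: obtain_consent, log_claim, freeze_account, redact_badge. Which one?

obtain_consent

F(register_summons) at premise 8 means O(not register_summons).
Premise 6, O(redact_inventory ⊃ register_summons), contraposes to O(not register_summons ⊃ not redact_inventory); with O(not register_summons) we get O(not redact_inventory).
Premise 2 is O(not log_out ⊃ redact_inventory); contrapositively O(not redact_inventory ⊃ log_out). Since O(not redact_inventory) holds, K gives O(log_out).
The contrapositive of premise 3 (O(not obtain_consent ⊃ not log_out)) is O(log_out ⊃ obtain_consent), and O(log_out) is already established, so O(obtain_consent).
So O(obtain_consent) holds — obtain_consent is obligatory. None of the other listed options is made obligatory by any chain of premises.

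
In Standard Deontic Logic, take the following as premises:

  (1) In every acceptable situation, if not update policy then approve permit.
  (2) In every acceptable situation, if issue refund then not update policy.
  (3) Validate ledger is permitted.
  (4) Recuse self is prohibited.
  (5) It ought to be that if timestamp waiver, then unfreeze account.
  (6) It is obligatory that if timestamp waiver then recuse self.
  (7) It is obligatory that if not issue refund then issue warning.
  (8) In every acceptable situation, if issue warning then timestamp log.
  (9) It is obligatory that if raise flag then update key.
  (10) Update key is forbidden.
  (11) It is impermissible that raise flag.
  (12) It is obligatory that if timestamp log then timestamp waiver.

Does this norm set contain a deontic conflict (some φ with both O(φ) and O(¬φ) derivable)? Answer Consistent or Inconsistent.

Consistent

Premise 9 is O(raise_flag → update_key), but O(raise_flag) is not derivable from the premises, so it does not yield O(update_key).
So O(update_key) is not derivable, and the apparent clash with O(¬update_key) does not arise.
A world satisfying every obligation exists (e.g. approve_permit=true, issue_refund=true, issue_warning=false, raise_flag=false, recuse_self=false, timestamp_log=false, timestamp_waiver=false, unfreeze_account=false, update_key=false, update_policy=false, validate_ledger=false); no atom is both obligatory and forbidden, so the set is consistent.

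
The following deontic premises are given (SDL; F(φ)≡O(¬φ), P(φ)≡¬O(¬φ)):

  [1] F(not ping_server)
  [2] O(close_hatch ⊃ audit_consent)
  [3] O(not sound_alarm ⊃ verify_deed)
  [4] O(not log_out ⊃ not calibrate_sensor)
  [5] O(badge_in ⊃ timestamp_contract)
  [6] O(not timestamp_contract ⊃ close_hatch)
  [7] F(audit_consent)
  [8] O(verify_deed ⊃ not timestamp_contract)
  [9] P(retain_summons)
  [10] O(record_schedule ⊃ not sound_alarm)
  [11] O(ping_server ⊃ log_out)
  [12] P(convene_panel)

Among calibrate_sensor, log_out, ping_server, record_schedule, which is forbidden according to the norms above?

F(audit_consent) at premise 7 means O(not audit_consent).
The contrapositive of premise 2 (O(close_hatch ⊃ audit_consent)) is O(not audit_consent ⊃ not close_hatch), and O(not audit_consent) is already established, so O(not close_hatch).
Premise 6 is O(not timestamp_contract ⊃ close_hatch); contrapositively O(not close_hatch ⊃ timestamp_contract). Since O(not close_hatch) holds, K gives O(timestamp_contract).
The contrapositive of premise 8 (O(verify_deed ⊃ not timestamp_contract)) is O(timestamp_contract ⊃ not verify_deed), and O(timestamp_contract) is already established, so O(not verify_deed).
The contrapositive of premise 3 (O(not sound_alarm ⊃ verify_deed)) is O(not verify_deed ⊃ sound_alarm), and O(not verify_deed) is already established, so O(sound_alarm).
Premise 10, O(record_schedule ⊃ not sound_alarm), contraposes to O(sound_alarm ⊃ not record_schedule); with O(sound_alarm) we get O(not record_schedule).
So O(not record_schedule) holds, i.e. record_schedule is forbidden. None of the other listed options is forbidden under the premises.

record_schedule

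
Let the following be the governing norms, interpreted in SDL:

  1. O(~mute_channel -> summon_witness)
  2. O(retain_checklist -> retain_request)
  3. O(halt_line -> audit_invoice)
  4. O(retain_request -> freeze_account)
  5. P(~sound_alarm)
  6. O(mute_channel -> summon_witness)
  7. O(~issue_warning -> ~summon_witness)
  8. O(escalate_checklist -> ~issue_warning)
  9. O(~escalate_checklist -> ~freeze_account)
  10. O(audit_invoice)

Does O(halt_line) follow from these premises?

No

Premise 3 is O(halt_line -> audit_invoice); even if O(audit_invoice) held, inferring O(halt_line) would be affirming the consequent — invalid.
No other premise forces O(halt_line). An ideal world satisfying every premise can still have halt_line false, so O(halt_line) is not derivable.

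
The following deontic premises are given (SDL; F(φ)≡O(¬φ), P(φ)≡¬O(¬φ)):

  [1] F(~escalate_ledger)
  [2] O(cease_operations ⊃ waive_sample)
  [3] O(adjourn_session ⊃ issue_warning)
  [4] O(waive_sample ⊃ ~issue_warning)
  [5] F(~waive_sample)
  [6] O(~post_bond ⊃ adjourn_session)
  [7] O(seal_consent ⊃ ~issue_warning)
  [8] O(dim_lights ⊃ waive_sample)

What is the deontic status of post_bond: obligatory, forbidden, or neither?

Premise 5 is F(~waive_sample), i.e. O(waive_sample).
With premise 4, O(waive_sample ⊃ ~issue_warning), the K-axiom yields O(~issue_warning).
The contrapositive of premise 3 (O(adjourn_session ⊃ issue_warning)) is O(~issue_warning ⊃ ~adjourn_session), and O(~issue_warning) is already established, so O(~adjourn_session).
Premise 6, O(~post_bond ⊃ adjourn_session), contraposes to O(~adjourn_session ⊃ post_bond); with O(~adjourn_session) we get O(post_bond).
Premises 1, 2, 7, 8 do not contribute to this derivation.
Hence post_bond is obligatory.

Obligatory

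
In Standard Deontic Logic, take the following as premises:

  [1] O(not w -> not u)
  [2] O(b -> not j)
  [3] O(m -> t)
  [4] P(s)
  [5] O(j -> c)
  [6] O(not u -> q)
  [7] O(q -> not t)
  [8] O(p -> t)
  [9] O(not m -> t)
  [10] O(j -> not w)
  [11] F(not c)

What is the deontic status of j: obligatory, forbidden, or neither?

Forbidden

Premises 3 and 9 are O(m -> t) and O(not m -> t); every ideal world satisfies m or not m, so in either case t holds — hence O(t).
Premise 7 is O(q -> not t); contrapositively O(t -> not q). Since O(t) holds, K gives O(not q).
Premise 6, O(not u -> q), contraposes to O(not q -> u); with O(not q) we get O(u).
Premise 1 is O(not w -> not u); contrapositively O(u -> w). Since O(u) holds, K gives O(w).
Premise 10, O(j -> not w), contraposes to O(w -> not j); with O(w) we get O(not j).
Premises 2, 4, 5, 8, 11 do not contribute to this derivation.
Thus O(not j), which is F(j): j is forbidden.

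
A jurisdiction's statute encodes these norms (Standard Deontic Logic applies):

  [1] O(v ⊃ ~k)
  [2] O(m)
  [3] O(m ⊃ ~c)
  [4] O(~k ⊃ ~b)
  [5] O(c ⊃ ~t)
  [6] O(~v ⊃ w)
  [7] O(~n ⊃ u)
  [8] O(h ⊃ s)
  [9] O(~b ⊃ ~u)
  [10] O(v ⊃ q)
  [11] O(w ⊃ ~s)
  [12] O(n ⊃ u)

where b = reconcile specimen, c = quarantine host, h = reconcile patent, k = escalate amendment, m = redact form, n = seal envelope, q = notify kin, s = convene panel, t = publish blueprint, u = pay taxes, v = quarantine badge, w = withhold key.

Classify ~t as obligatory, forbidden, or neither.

Premise 5 is O(c ⊃ ~t), but O(c) is not derivable from the premises, so it does not yield O(~t).
No premise or chain of K-axiom applications forces O(~t), and none forces O(t). So ~t is neither obligatory nor forbidden under these norms.

Neither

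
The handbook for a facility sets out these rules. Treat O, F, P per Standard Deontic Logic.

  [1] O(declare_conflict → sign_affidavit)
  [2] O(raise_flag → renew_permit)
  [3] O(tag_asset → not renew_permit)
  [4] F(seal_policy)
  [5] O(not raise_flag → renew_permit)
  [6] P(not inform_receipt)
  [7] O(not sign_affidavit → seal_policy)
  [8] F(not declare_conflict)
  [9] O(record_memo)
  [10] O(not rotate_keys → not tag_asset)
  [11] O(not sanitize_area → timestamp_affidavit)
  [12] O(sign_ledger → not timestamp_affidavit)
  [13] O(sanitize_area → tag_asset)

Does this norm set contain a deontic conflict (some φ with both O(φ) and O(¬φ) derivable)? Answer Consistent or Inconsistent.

Premise 7 is O(not sign_affidavit → seal_policy), but O(not sign_affidavit) is not derivable from the premises, so it does not yield O(seal_policy).
So O(seal_policy) is not derivable, and the apparent clash with O(not seal_policy) does not arise.
A world satisfying every obligation exists (e.g. declare_conflict=true, inform_receipt=false, raise_flag=false, record_memo=true, renew_permit=true, rotate_keys=false, sanitize_area=false, seal_policy=false, sign_affidavit=true, sign_ledger=false, tag_asset=false, timestamp_affidavit=true); no atom is both obligatory and forbidden, so the set is consistent.

Consistent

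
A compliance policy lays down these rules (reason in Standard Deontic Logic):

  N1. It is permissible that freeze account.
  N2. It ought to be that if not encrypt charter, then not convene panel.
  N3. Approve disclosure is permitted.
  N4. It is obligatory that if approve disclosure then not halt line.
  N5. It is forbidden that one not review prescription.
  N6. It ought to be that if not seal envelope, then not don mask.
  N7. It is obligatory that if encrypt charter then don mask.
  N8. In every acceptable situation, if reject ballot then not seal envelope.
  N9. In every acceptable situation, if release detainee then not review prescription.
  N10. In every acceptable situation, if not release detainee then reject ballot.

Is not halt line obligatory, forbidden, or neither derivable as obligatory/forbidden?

Neither

Premise 4 is O(approve_disclosure → ¬halt_line), but O(approve_disclosure) is not derivable from the premises (the permission P(approve_disclosure) asserts only ¬O(¬approve_disclosure), not O(approve_disclosure)), so it does not yield O(¬halt_line).
No premise or chain of K-axiom applications forces O(¬halt_line), and none forces O(halt_line). So ¬halt_line is neither obligatory nor forbidden under these norms.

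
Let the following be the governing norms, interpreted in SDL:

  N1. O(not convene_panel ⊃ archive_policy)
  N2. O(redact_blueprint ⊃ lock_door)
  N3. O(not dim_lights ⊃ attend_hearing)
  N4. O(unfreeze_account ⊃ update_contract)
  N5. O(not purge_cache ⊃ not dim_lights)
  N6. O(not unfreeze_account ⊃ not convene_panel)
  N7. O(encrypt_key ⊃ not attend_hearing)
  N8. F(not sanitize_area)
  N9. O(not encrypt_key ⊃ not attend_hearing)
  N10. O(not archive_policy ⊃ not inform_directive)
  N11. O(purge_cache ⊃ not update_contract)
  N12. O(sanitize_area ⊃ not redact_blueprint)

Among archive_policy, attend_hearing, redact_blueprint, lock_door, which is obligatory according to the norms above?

archive_policy

Premises 9 and 7 cover both cases: O(not encrypt_key ⊃ not attend_hearing) and O(encrypt_key ⊃ not attend_hearing). Since not encrypt_key ∨ encrypt_key is a tautology, O(not attend_hearing) follows.
The contrapositive of premise 3 (O(not dim_lights ⊃ attend_hearing)) is O(not attend_hearing ⊃ dim_lights), and O(not attend_hearing) is already established, so O(dim_lights).
Premise 5 is O(not purge_cache ⊃ not dim_lights); contrapositively O(dim_lights ⊃ purge_cache). Since O(dim_lights) holds, K gives O(purge_cache).
From O(purge_cache) and premise 11, O(purge_cache ⊃ not update_contract), we obtain O(not update_contract).
Premise 4, O(unfreeze_account ⊃ update_contract), contraposes to O(not update_contract ⊃ not unfreeze_account); with O(not update_contract) we get O(not unfreeze_account).
With premise 6, O(not unfreeze_account ⊃ not convene_panel), the K-axiom yields O(not convene_panel).
Premise 1 is O(not convene_panel ⊃ archive_policy); since O(not convene_panel), deontic closure gives O(archive_policy).
So O(archive_policy) holds — archive_policy is obligatory. None of the other listed options is made obligatory by any chain of premises.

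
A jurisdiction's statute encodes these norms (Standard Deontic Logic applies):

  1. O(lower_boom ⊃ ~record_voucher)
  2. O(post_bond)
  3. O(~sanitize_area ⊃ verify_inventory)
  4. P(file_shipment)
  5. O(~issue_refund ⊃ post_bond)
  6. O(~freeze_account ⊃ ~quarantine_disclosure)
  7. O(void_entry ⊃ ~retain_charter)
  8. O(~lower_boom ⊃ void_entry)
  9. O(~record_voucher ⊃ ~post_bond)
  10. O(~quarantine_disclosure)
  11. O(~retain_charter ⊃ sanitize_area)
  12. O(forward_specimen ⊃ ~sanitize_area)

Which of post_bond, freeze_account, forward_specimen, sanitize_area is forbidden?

forward_specimen

From premise 2 we have O(post_bond).
Premise 9 is O(~record_voucher ⊃ ~post_bond); contrapositively O(post_bond ⊃ record_voucher). Since O(post_bond) holds, K gives O(record_voucher).
Premise 1 is O(lower_boom ⊃ ~record_voucher); contrapositively O(record_voucher ⊃ ~lower_boom). Since O(record_voucher) holds, K gives O(~lower_boom).
Applying K to premise 8 (O(~lower_boom ⊃ void_entry)) and O(~lower_boom) yields O(void_entry).
From O(void_entry) and premise 7, O(void_entry ⊃ ~retain_charter), we obtain O(~retain_charter).
Premise 11 is O(~retain_charter ⊃ sanitize_area); since O(~retain_charter), deontic closure gives O(sanitize_area).
The contrapositive of premise 12 (O(forward_specimen ⊃ ~sanitize_area)) is O(sanitize_area ⊃ ~forward_specimen), and O(sanitize_area) is already established, so O(~forward_specimen).
So O(~forward_specimen) holds, i.e. forward_specimen is forbidden. None of the other listed options is forbidden under the premises.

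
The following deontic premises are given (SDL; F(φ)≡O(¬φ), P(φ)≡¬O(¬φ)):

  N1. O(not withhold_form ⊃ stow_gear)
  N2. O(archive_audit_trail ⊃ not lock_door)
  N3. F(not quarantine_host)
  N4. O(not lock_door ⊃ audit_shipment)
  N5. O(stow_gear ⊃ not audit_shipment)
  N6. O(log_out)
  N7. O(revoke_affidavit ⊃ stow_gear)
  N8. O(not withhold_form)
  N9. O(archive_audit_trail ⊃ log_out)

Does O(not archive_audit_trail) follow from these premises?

From premise 8 we have O(not withhold_form).
With premise 1, O(not withhold_form ⊃ stow_gear), the K-axiom yields O(stow_gear).
Applying K to premise 5 (O(stow_gear ⊃ not audit_shipment)) and O(stow_gear) yields O(not audit_shipment).
Premise 4, O(not lock_door ⊃ audit_shipment), contraposes to O(not audit_shipment ⊃ lock_door); with O(not audit_shipment) we get O(lock_door).
Premise 2 is O(archive_audit_trail ⊃ not lock_door); contrapositively O(lock_door ⊃ not archive_audit_trail). Since O(lock_door) holds, K gives O(not archive_audit_trail).
Premises 3, 6, 7, 9 do not contribute to this derivation.
So O(not archive_audit_trail) follows.

Yes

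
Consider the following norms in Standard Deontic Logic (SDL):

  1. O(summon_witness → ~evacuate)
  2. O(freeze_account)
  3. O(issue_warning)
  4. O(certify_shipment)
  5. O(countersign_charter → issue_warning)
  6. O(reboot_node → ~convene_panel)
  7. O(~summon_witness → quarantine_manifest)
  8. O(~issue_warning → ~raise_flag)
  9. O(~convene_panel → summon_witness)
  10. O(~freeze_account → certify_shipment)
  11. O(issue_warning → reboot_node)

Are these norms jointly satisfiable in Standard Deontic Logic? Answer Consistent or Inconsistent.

Premise 10 is O(~freeze_account → certify_shipment); even if O(certify_shipment) held, inferring O(~freeze_account) would be affirming the consequent — invalid.
So O(~freeze_account) is not derivable, and the apparent clash with O(freeze_account) does not arise.
A world satisfying every obligation exists (e.g. certify_shipment=true, convene_panel=false, countersign_charter=false, evacuate=false, freeze_account=true, issue_warning=true, quarantine_manifest=false, raise_flag=false, reboot_node=true, summon_witness=true); no atom is both obligatory and forbidden, so the set is consistent.

Consistent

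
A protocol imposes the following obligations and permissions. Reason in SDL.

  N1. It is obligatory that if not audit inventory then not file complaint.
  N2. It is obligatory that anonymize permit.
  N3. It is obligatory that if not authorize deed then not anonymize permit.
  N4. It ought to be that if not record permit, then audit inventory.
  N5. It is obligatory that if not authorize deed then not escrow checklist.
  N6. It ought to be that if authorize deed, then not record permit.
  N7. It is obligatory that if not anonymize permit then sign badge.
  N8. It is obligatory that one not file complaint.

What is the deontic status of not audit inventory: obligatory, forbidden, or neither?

Forbidden

From premise 2 we have O(anonymize_permit).
Premise 3 is O(¬authorize_deed → ¬anonymize_permit); contrapositively O(anonymize_permit → authorize_deed). Since O(anonymize_permit) holds, K gives O(authorize_deed).
With premise 6, O(authorize_deed → ¬record_permit), the K-axiom yields O(¬record_permit).
With premise 4, O(¬record_permit → audit_inventory), the K-axiom yields O(audit_inventory).
Premises 1, 5, 7, 8 do not contribute to this derivation.
Thus O(audit_inventory), which is F(¬audit_inventory): ¬audit_inventory is forbidden.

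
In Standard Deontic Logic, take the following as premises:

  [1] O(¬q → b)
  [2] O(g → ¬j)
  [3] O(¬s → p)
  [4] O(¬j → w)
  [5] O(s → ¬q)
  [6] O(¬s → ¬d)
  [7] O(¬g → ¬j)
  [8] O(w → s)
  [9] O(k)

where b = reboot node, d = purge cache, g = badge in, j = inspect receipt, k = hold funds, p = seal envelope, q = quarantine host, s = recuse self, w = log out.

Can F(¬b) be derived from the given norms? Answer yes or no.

Premises 7 and 2 are O(¬g → ¬j) and O(g → ¬j); every ideal world satisfies ¬g or g, so in either case ¬j holds — hence O(¬j).
With premise 4, O(¬j → w), the K-axiom yields O(w).
With premise 8, O(w → s), the K-axiom yields O(s).
Applying K to premise 5 (O(s → ¬q)) and O(s) yields O(¬q).
Applying K to premise 1 (O(¬q → b)) and O(¬q) yields O(b).
Premises 3, 6, 9 do not contribute to this derivation.
So O(b) holds, i.e. F(¬b). The claim follows.

Yes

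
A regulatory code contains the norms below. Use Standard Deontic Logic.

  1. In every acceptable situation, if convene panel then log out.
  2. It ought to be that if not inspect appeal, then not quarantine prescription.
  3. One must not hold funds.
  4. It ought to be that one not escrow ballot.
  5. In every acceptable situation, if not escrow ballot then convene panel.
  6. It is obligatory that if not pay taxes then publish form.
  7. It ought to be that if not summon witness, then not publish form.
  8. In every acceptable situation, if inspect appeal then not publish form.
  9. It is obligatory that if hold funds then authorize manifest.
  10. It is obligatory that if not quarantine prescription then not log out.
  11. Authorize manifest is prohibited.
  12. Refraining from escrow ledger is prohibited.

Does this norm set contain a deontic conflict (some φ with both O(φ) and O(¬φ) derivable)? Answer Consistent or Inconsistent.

Consistent

Premise 9 is O(hold_funds → authorize_manifest), but O(hold_funds) is not derivable from the premises, so it does not yield O(authorize_manifest).
So O(authorize_manifest) is not derivable, and the apparent clash with O(¬authorize_manifest) does not arise.
A world satisfying every obligation exists (e.g. authorize_manifest=false, convene_panel=true, escrow_ballot=false, escrow_ledger=true, hold_funds=false, inspect_appeal=true, log_out=true, pay_taxes=true, publish_form=false, quarantine_prescription=true, summon_witness=false); no atom is both obligatory and forbidden, so the set is consistent.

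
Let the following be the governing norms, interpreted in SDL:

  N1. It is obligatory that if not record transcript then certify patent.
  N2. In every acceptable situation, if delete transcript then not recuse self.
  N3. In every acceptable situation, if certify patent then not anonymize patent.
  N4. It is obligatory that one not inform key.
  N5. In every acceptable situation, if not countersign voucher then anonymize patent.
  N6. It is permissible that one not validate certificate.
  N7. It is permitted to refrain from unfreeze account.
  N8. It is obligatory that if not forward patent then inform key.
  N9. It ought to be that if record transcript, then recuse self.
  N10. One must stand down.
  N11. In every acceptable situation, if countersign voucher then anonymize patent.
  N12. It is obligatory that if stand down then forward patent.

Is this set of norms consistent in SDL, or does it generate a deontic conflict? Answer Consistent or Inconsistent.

Premise 8 is O(¬forward_patent → inform_key), but O(¬forward_patent) is not derivable from the premises, so it does not yield O(inform_key).
So O(inform_key) is not derivable, and the apparent clash with O(¬inform_key) does not arise.
A world satisfying every obligation exists (e.g. anonymize_patent=true, certify_patent=false, countersign_voucher=false, delete_transcript=false, forward_patent=true, inform_key=false, record_transcript=true, recuse_self=true, stand_down=true, unfreeze_account=false, validate_certificate=false); no atom is both obligatory and forbidden, so the set is consistent.

Consistent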